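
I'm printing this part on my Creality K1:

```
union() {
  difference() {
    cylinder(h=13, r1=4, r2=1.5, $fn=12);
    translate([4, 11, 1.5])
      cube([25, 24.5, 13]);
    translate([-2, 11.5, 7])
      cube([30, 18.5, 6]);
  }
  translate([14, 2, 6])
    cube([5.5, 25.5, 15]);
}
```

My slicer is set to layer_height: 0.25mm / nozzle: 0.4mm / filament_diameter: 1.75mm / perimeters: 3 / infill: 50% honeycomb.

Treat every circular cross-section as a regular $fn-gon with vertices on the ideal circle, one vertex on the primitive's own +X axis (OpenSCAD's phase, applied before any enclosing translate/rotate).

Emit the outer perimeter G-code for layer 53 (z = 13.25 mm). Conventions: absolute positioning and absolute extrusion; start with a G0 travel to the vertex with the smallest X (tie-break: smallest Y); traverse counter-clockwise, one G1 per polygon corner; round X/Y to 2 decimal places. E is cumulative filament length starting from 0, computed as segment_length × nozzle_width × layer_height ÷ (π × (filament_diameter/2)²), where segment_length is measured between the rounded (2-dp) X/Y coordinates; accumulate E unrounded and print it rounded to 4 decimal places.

At z = 13.25 mm: the cone does not reach this height (z outside [0, 13]); the 25×24.5 cube at (4, 11) contributes its full rectangle; the cube at (-2, 11.5) does not reach this height (z outside [7, 13]); Taking the first minus the rest: the first operand is absent here, so nothing remains; the cube at (14, 2) (footprint 5.5×25.5) is included at this height; Merging all regions: only the 5.5×25.5 cube at (14, 2) is present, so the union is just that shape — 1 connected region. The outline is a single polygon with 4 vertices. Extrusion per mm of travel: 0.4 × 0.25 / (π × 0.875²) = 0.041575. Accumulating E over each segment gives final E = 2.5777.

G0 X14.00 Y2.00 Z13.25
G1 X19.50 Y2.00 E0.2287
G1 X19.50 Y27.50 E1.2888
G1 X14.00 Y27.50 E1.5175
G1 X14.00 Y2.00 E2.5777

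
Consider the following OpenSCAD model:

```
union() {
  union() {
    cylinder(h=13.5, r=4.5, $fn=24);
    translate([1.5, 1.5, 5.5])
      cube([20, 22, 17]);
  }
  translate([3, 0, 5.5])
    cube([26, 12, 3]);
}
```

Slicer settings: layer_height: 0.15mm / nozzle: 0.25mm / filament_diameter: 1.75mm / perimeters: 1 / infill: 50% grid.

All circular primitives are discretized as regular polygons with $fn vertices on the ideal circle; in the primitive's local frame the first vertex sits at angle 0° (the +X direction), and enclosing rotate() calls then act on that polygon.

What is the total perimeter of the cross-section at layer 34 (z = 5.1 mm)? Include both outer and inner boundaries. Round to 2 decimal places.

At z = 5.1 mm: the r=4.5 cylinder contributes a regular 24-gon of circumradius 4.5 (perimeter = 2·24·4.500·sin(180°/24) = 28.19 mm); the cube at (1.5, 1.5) is absent (z outside [5.5, 22.5]); Merging all regions: only the r=4.5 cylinder is present, so the union is just that shape — boundary = 28.19 mm; the cube at (3, 0) does not reach this height (z outside [5.5, 8.5]); Combining (union): only the result so far is present, so the union is just that shape — boundary = 28.19 mm. Overall, the cross-section is a single solid region. Total boundary length (outer) = 28.19 mm.

28.19 mm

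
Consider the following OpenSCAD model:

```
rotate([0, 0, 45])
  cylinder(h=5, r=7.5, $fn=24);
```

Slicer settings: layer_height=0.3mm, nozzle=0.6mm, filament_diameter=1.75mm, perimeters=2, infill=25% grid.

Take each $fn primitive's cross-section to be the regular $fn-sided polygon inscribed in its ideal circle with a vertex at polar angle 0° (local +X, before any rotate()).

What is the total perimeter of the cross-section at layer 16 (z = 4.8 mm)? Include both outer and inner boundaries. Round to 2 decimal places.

At z = 4.8 mm: the cylinder: section is a regular 24-gon, circumradius r=7.5 (perimeter = 2·24·7.500·sin(180°/24) = 46.99 mm); (whole slice rotated 45° about Z — lengths, areas and connectivity unchanged). Overall, the cross-section is a single solid region. Total boundary length (outer) = 46.99 mm.

46.99 mm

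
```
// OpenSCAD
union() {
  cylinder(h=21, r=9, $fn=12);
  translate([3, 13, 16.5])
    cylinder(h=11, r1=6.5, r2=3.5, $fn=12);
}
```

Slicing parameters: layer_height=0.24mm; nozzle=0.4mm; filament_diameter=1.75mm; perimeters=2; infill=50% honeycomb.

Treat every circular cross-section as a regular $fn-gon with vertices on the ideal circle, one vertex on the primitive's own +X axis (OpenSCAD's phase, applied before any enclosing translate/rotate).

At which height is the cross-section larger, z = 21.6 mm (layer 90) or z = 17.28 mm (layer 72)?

layer 72 (z = 17.28 mm)

Layer 90 (z = 21.6): the cylinder does not reach this height (z outside [0, 21]); the cone at (3, 13) (r1=6.5→r2=3.5) has section circumradius 5.109 here — a regular 12-gon (area = (12/2)·5.109²·sin(360°/12) = 78.31 mm²); Combining (union): only the cone at (3, 13) is present, so the union is just that shape — area = 78.31 mm². So its area = 78.31 mm². Layer 72 (z = 17.28): the cylinder: section is a regular 12-gon, circumradius r=9 (area = (12/2)·9.000²·sin(360°/12) = 243.00 mm²); the cone at (3, 13) contributes a regular 12-gon of circumradius 6.287 (interpolated between r1=6.5 and r2=3.5 at t=0.071) (area = (12/2)·6.287²·sin(360°/12) = 118.59 mm²); Merging all regions: the regions partially overlap — summed areas 361.59 mm² minus the doubly-counted overlap 7.24 mm² gives 354.35 mm² — area = 354.35 mm². So its area = 354.35 mm². Layer 72 is larger (354.35 vs 78.31 mm²).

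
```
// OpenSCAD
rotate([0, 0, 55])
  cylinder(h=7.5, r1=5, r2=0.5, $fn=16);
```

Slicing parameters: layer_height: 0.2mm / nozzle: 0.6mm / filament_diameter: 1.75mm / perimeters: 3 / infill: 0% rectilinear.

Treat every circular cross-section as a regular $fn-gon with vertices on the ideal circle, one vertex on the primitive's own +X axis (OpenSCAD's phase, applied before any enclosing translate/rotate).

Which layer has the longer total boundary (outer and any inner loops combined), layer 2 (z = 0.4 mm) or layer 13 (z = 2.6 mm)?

Layer 2 (z = 0.4): the cone (r1=5→r2=0.5) has section circumradius 4.760 here — a regular 16-gon (perimeter = 2·16·4.760·sin(180°/16) = 29.72 mm); (whole slice rotated 55° about Z — lengths, areas and connectivity unchanged). So its perimeter = 29.72 mm. Layer 13 (z = 2.6): the cone: at t=0.347 of its height the radius interpolates to r₁+(r₂−r₁)t = 3.440, giving a regular 16-gon of that circumradius (perimeter = 2·16·3.440·sin(180°/16) = 21.48 mm); (whole slice rotated 55° about Z — lengths, areas and connectivity unchanged). So its perimeter = 21.48 mm. Layer 2 is larger (29.72 vs 21.48 mm).

layer 2 (z = 0.4 mm)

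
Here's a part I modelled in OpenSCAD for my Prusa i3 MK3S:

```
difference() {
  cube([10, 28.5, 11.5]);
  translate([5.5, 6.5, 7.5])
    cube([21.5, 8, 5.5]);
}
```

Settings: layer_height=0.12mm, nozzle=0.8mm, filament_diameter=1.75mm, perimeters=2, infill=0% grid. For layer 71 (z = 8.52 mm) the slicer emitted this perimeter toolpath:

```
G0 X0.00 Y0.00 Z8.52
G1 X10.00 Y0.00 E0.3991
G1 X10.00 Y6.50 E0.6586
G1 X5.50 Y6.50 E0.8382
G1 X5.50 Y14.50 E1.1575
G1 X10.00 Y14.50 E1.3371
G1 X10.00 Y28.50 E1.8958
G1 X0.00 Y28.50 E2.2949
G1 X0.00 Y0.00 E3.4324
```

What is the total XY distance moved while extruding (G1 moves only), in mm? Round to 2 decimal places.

Sum the Euclidean lengths of each G1 segment: total = 86.00 mm.

86.00 mm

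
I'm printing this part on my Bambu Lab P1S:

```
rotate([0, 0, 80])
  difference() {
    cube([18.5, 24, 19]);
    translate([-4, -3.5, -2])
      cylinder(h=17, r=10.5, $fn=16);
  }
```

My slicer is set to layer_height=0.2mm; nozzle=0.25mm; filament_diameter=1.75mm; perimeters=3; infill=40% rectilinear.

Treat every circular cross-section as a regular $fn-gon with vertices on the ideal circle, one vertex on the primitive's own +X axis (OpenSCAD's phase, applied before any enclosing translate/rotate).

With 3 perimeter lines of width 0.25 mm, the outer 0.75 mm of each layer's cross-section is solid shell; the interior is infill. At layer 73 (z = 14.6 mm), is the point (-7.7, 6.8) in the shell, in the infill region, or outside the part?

At z = 14.6 mm: the cube is present — its section is the full 18.5×24 rectangle; the r=10.5 cylinder at (-4, -3.5) contributes a regular 16-gon of circumradius 10.5; Taking the first minus the rest: starting from the 18.5×24 cube, the r=10.5 cylinder at (-4, -3.5) partially overlaps it — only the 22.44 mm² overlap (of its 337.53 mm²) is removed, clipping the outline — 1 connected region; (rotated 80° about Z; rotation is an isometry so areas/perimeters/island counts are preserved). Overall, the cross-section is a single solid region. Undo the 80° rotation: the query point maps to (5.360, 8.764) in the un-rotated model frame. The nearest boundary edge runs (3.42, 3.92)→(0.02, 6.20); distance from the point to it = 5.10 mm. The point is inside the cross-section and 5.10 mm from the nearest boundary — more than the 0.75 mm shell width (3 × 0.25), so it's in the infill interior.

infill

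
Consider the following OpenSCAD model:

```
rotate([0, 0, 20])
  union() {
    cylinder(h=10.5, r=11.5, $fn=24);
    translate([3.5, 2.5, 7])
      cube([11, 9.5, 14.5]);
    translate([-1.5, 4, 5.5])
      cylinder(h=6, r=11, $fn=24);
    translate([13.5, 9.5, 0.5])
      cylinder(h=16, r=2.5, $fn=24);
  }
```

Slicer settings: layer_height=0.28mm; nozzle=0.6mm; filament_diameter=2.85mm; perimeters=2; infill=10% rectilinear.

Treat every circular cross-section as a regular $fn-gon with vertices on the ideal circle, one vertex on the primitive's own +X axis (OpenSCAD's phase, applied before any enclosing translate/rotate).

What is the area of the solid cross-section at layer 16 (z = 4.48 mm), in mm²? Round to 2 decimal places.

At z = 4.48 mm: the r=11.5 cylinder contributes a regular 24-gon of circumradius 11.5 (area = (24/2)·11.500²·sin(360°/24) = 410.75 mm²); the cube at (3.5, 2.5) is absent (z outside [7, 21.5]); the cylinder at (-1.5, 4) does not reach this height (z outside [5.5, 11.5]); the r=2.5 cylinder at (13.5, 9.5) gives a regular 24-gon of circumradius 2.5 (constant along its height) (area = (24/2)·2.500²·sin(360°/24) = 19.41 mm²); Combining (union): the 2 present regions are separate (no shared area or edge), so areas and boundary lengths simply add and each stays a separate island — area = 430.16 mm²; (rotated 20° about Z; rotation is an isometry so areas/perimeters/island counts are preserved). Overall, the cross-section has 2 separate islands. Net area = 430.16 mm².

430.16 mm²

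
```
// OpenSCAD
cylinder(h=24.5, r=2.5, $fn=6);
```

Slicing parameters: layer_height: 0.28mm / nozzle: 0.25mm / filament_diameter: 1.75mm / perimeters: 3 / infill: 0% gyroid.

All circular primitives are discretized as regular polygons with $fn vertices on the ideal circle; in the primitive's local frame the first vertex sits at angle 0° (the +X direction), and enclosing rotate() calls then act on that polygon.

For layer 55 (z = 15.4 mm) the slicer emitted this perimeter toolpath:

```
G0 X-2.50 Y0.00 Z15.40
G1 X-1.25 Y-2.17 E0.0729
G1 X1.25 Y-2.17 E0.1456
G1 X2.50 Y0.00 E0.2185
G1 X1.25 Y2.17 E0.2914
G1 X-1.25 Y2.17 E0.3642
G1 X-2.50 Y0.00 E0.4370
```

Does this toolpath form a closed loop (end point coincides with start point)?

yes

Start point (G0): (-2.50, 0.00). End point (last G1): the path returns to the start — closed.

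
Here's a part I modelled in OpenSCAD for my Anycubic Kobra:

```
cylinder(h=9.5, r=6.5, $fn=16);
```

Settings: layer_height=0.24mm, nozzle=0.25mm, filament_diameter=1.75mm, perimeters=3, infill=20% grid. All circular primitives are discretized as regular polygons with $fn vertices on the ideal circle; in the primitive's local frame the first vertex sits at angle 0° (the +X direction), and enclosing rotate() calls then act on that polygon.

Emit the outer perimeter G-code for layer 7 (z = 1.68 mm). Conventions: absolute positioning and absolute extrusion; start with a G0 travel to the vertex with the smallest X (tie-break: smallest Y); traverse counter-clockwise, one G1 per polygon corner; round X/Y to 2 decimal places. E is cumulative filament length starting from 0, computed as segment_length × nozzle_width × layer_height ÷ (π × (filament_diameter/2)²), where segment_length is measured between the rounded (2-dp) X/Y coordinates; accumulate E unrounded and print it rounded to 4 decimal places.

At z = 1.68 mm: the cylinder: section is a regular 16-gon, circumradius r=6.5. The outline is a single polygon with 16 vertices. Extrusion per mm of travel: 0.25 × 0.24 / (π × 0.875²) = 0.024945. Accumulating E over each segment gives final E = 1.0129.

G0 X-6.50 Y0.00 Z1.68
G1 X-6.01 Y-2.49 E0.0633
G1 X-4.60 Y-4.60 E0.1266
G1 X-2.49 Y-6.01 E0.1899
G1 X0.00 Y-6.50 E0.2532
G1 X2.49 Y-6.01 E0.3165
G1 X4.60 Y-4.60 E0.3798
G1 X6.01 Y-2.49 E0.4431
G1 X6.50 Y0.00 E0.5064
G1 X6.01 Y2.49 E0.5697
G1 X4.60 Y4.60 E0.6330
G1 X2.49 Y6.01 E0.6964
G1 X0.00 Y6.50 E0.7597
G1 X-2.49 Y6.01 E0.8230
G1 X-4.60 Y4.60 E0.8863
G1 X-6.01 Y2.49 E0.9496
G1 X-6.50 Y0.00 E1.0129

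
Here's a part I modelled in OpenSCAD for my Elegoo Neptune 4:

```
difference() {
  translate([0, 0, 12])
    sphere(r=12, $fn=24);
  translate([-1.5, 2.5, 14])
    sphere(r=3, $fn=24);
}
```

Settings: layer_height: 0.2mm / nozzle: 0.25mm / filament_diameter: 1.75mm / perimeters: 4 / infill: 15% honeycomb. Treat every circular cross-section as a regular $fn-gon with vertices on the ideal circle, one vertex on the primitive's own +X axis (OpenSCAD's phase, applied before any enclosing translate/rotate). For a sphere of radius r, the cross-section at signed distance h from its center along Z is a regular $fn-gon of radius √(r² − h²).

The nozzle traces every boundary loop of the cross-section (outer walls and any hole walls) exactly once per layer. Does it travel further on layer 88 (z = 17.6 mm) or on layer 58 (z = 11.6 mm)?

Layer 88 (z = 17.6): the sphere: section is a regular 24-gon, circumradius = √(r²−h²) = √(12²−5.6²) = 10.613 (perimeter = 2·24·10.613·sin(180°/24) = 66.49 mm); the sphere at (-1.5, 2.5) does not reach this height (|z−center|=3.600 > r=3); Subtracting the remaining from the first: none of the subtracted shapes is present at this height, so the r=12 sphere is unchanged — boundary = 66.49 mm. So its perimeter = 66.49 mm. Layer 58 (z = 11.6): the r=12 sphere slices to a regular 24-gon of circumradius 11.993 (√(r²−h²) with h=0.4 from center) (perimeter = 2·24·11.993·sin(180°/24) = 75.14 mm); the r=3 sphere at (-1.5, 2.5) slices to a regular 24-gon of circumradius 1.800 (√(r²−h²) with h=2.4 from center) (perimeter = 2·24·1.800·sin(180°/24) = 11.28 mm); Taking the first minus the rest: starting from the r=12 sphere, the r=3 sphere at (-1.5, 2.5) lies wholly inside it (removes its full 10.06 mm² and its 11.28 mm outline becomes a hole wall) — boundary (outer + 1 inner loop) = 86.42 mm. So its perimeter = 86.42 mm. Layer 58 is larger (86.42 vs 66.49 mm).

layer 58 (z = 11.6 mm)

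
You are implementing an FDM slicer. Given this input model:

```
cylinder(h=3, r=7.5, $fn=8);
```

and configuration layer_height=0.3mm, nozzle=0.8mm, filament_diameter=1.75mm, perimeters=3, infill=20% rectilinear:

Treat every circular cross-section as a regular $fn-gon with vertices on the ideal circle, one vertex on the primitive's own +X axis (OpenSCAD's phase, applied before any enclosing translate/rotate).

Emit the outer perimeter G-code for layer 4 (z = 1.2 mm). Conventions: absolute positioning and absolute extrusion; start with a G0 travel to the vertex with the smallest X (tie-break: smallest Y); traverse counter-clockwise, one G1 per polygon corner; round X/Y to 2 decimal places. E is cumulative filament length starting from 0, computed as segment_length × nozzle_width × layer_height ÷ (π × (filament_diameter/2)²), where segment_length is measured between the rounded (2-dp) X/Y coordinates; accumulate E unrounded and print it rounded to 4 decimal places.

G0 X-7.50 Y0.00 Z1.20
G1 X-5.30 Y-5.30 E0.5726
G1 X0.00 Y-7.50 E1.1452
G1 X5.30 Y-5.30 E1.7178
G1 X7.50 Y0.00 E2.2903
G1 X5.30 Y5.30 E2.8629
G1 X0.00 Y7.50 E3.4355
G1 X-5.30 Y5.30 E4.0081
G1 X-7.50 Y0.00 E4.5807

At z = 1.2 mm: the cylinder: section is a regular 8-gon, circumradius r=7.5. The outline is a single polygon with 8 vertices. Extrusion per mm of travel: 0.8 × 0.3 / (π × 0.875²) = 0.099780. Accumulating E over each segment gives final E = 4.5807.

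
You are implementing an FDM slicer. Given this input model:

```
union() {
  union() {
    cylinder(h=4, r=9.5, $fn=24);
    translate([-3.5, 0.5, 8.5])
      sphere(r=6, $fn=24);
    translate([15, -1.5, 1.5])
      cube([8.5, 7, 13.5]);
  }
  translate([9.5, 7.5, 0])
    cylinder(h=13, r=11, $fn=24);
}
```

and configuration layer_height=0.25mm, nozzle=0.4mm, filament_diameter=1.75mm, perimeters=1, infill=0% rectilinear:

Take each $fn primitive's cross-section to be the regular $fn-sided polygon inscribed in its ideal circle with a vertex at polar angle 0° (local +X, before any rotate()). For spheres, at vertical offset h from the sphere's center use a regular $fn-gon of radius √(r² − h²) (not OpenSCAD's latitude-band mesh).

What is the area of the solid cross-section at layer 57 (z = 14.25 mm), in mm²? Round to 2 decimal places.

68.62 mm²

At z = 14.25 mm: the cylinder is absent (z outside [0, 4]); the r=6 sphere at (-3.5, 0.5) contributes a regular 24-gon of circumradius √(6²−5.75²) = 1.714 (area = (24/2)·1.714²·sin(360°/24) = 9.12 mm²); the cube at (15, -1.5) (footprint 8.5×7) is included at this height (area 59.50 mm²); Combining (union): the 2 present regions are separate (no shared area or edge), so areas and boundary lengths simply add and each stays a separate island — area = 68.62 mm²; the cylinder at (9.5, 7.5) does not reach this height (z outside [0, 13]); Merging all regions: only that combined region is present, so the union is just that shape — area = 68.62 mm². Overall, the cross-section has 2 separate islands. Net area = 68.62 mm².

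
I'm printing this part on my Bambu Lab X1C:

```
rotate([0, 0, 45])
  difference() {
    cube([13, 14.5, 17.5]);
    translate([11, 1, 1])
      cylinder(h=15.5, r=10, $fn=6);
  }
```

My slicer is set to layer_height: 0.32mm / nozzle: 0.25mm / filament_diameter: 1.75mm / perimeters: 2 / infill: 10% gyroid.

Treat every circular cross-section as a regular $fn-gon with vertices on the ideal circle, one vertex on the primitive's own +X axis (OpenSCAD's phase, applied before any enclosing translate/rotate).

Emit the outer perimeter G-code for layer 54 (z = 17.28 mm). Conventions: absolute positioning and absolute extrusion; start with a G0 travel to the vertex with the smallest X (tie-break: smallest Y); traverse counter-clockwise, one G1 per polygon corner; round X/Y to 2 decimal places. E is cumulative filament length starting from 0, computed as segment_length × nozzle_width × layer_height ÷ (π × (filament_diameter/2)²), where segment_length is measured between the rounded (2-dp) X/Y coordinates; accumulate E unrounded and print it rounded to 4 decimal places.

G0 X-10.25 Y10.25 Z17.28
G1 X0.00 Y0.00 E0.4821
G1 X9.19 Y9.19 E0.9144
G1 X-1.06 Y19.45 E1.3968
G1 X-10.25 Y10.25 E1.8293

At z = 17.28 mm: the cube (footprint 13×14.5) is included at this height; the cylinder at (11, 1) is not intersected at this z (z outside [1, 16.5]); Subtracting the remaining from the first: none of the subtracted shapes is present at this height, so the 13×14.5 cube is unchanged — 1 connected region; (whole slice rotated 45° about Z — lengths, areas and connectivity unchanged). The outline is a single polygon with 4 vertices. Extrusion per mm of travel: 0.25 × 0.32 / (π × 0.875²) = 0.033260. Accumulating E over each segment gives final E = 1.8293.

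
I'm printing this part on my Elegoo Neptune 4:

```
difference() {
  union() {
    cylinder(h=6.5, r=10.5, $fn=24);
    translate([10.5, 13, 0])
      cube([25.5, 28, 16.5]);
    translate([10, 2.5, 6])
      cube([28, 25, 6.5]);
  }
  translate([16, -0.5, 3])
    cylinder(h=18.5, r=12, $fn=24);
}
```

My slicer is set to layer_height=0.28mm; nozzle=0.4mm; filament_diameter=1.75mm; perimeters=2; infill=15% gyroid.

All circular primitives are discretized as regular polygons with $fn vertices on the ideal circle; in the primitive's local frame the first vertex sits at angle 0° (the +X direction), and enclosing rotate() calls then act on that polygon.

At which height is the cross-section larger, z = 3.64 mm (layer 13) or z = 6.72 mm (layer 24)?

Layer 13 (z = 3.64): the cylinder: section is a regular 24-gon, circumradius r=10.5 (area = (24/2)·10.500²·sin(360°/24) = 342.42 mm²); the cube at (10.5, 13) is present — its section is the full 25.5×28 rectangle (area 714.00 mm²); the cube at (10, 2.5) does not reach this height (z outside [6, 12.5]); Combining (union): the 2 present regions are separate (no shared area or edge), so areas and boundary lengths simply add and each stays a separate island — area = 1056.42 mm²; the cylinder at (16, -0.5): section is a regular 24-gon, circumradius r=12 (area = (24/2)·12.000²·sin(360°/24) = 447.24 mm²); Subtracting the remaining from the first: starting from that combined region (1056.42 mm²), the r=12 cylinder at (16, -0.5) partially overlaps it — only the 68.22 mm² overlap (of its 447.24 mm²) is removed, clipping the outline — area = 988.20 mm². So its area = 988.20 mm². Layer 24 (z = 6.72): the cylinder does not reach this height (z outside [0, 6.5]); the cube at (10.5, 13) (footprint 25.5×28) is included at this height (area 714.00 mm²); the cube at (10, 2.5) (footprint 28×25) is included at this height (area 700.00 mm²); Combining (union): the regions partially overlap — summed areas 1414.00 mm² minus the doubly-counted overlap 369.75 mm² gives 1044.25 mm² — area = 1044.25 mm²; the r=12 cylinder at (16, -0.5) contributes a regular 24-gon of circumradius 12 (area = (24/2)·12.000²·sin(360°/24) = 447.24 mm²); Subtracting the remaining from the first: starting from that combined region (1044.25 mm²), the r=12 cylinder at (16, -0.5) partially overlaps it — only the 126.85 mm² overlap (of its 447.24 mm²) is removed, clipping the outline — area = 917.40 mm². So its area = 917.40 mm². Layer 13 is larger (988.20 vs 917.40 mm²).

layer 13 (z = 3.64 mm)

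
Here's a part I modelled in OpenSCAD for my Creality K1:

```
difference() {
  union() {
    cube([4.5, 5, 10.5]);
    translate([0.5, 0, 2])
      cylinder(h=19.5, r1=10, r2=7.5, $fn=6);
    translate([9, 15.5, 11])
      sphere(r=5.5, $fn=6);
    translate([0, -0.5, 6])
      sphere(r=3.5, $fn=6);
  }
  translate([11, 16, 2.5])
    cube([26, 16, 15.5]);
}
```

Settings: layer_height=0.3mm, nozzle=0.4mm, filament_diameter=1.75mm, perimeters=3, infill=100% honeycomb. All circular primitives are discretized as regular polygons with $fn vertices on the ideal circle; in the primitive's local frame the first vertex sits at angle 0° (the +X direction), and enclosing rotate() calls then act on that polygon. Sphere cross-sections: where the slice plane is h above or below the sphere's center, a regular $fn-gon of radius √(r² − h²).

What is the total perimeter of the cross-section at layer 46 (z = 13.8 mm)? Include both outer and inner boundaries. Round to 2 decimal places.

80.85 mm

At z = 13.8 mm: the cube does not reach this height (z outside [0, 10.5]); the cone at (0.5, 0) (r1=10→r2=7.5) has section circumradius 8.487 here — a regular 6-gon (perimeter = 2·6·8.487·sin(180°/6) = 50.92 mm); the sphere at (9, 15.5): section is a regular 6-gon, circumradius = √(r²−h²) = √(5.5²−2.8²) = 4.734 (perimeter = 2·6·4.734·sin(180°/6) = 28.40 mm); the sphere at (0, -0.5) is not intersected at this z (|z−center|=7.800 > r=3.5); Taking the union: the 2 present regions are separate (no shared area or edge), so areas and boundary lengths simply add and each stays a separate island — boundary = 79.33 mm; the cube at (11, 16) is present — its section is the full 26×16 rectangle (perimeter 84.00 mm); Taking the first minus the rest: starting from the result so far, the 26×16 cube at (11, 16) partially overlaps it — only the 5.06 mm² overlap (of its 416.00 mm²) is removed, clipping the outline — boundary = 80.85 mm. Overall, the cross-section has 2 separate islands. Total boundary length (outer) = 80.85 mm.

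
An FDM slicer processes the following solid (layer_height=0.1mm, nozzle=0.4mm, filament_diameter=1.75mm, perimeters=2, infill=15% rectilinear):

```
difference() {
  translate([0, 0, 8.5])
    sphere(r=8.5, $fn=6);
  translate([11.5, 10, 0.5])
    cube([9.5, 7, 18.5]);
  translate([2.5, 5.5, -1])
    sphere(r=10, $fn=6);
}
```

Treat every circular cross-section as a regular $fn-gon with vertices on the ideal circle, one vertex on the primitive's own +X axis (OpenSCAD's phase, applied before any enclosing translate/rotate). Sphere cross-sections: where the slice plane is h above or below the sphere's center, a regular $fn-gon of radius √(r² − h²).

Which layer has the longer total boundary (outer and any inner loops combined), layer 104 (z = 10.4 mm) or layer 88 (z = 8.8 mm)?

layer 88 (z = 8.8 mm)

Layer 104 (z = 10.4): the sphere: section is a regular 6-gon, circumradius = √(r²−h²) = √(8.5²−1.9²) = 8.285 (perimeter = 2·6·8.285·sin(180°/6) = 49.71 mm); the cube at (11.5, 10) is present — its section is the full 9.5×7 rectangle (perimeter 33.00 mm); the sphere at (2.5, 5.5) is absent (|z−center|=11.400 > r=10); After the difference (first − rest): starting from the r=8.5 sphere, the 9.5×7 cube at (11.5, 10) misses the remaining region (no effect) — boundary = 49.71 mm. So its perimeter = 49.71 mm. Layer 88 (z = 8.8): the r=8.5 sphere contributes a regular 6-gon of circumradius √(8.5²−0.3²) = 8.495 (perimeter = 2·6·8.495·sin(180°/6) = 50.97 mm); the 9.5×7 cube at (11.5, 10) contributes its full rectangle (perimeter 33.00 mm); the r=10 sphere at (2.5, 5.5) slices to a regular 6-gon of circumradius 1.990 (√(r²−h²) with h=9.8 from center) (perimeter = 2·6·1.990·sin(180°/6) = 11.94 mm); Taking the first minus the rest: starting from the r=8.5 sphere, the 9.5×7 cube at (11.5, 10) misses the remaining region (no effect); the r=10 sphere at (2.5, 5.5) lies wholly inside it (removes its full 10.29 mm² and its 11.94 mm outline becomes a hole wall) — boundary (outer + 1 inner loop) = 62.91 mm. So its perimeter = 62.91 mm. Layer 88 is larger (62.91 vs 49.71 mm).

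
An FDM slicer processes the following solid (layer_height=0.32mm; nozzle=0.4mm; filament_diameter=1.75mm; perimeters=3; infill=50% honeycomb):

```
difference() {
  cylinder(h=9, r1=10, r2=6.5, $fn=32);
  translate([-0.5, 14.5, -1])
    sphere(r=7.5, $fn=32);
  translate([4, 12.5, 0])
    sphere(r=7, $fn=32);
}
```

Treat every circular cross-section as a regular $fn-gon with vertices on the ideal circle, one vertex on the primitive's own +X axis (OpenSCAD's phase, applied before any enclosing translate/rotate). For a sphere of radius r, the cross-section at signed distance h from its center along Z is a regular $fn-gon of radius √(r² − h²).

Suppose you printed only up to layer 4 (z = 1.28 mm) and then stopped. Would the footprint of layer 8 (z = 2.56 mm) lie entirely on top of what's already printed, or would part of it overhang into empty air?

part overhangs

Compare the two slices. At z = 1.28: the cone (r1=10→r2=6.5) has section circumradius 9.502 here — a regular 32-gon (area = (32/2)·9.502²·sin(360°/32) = 281.84 mm²); the r=7.5 sphere at (-0.5, 14.5) slices to a regular 32-gon of circumradius 7.145 (√(r²−h²) with h=2.28 from center) (area = (32/2)·7.145²·sin(360°/32) = 159.35 mm²); the sphere at (4, 12.5): section is a regular 32-gon, circumradius = √(r²−h²) = √(7²−1.28²) = 6.882 (area = (32/2)·6.882²·sin(360°/32) = 147.84 mm²); After the difference (first − rest): starting from the cone (281.84 mm²), the r=7.5 sphere at (-0.5, 14.5) partially overlaps it — only the 11.21 mm² overlap (of its 159.35 mm²) is removed, clipping the outline; the r=7 sphere at (4, 12.5) partially overlaps it — only the 12.97 mm² overlap (of its 147.84 mm²) is removed, clipping the outline — area = 257.66 mm². At z = 2.56: the cone: at t=0.284 of its height the radius interpolates to r₁+(r₂−r₁)t = 9.004, giving a regular 32-gon of that circumradius (area = (32/2)·9.004²·sin(360°/32) = 253.09 mm²); the r=7.5 sphere at (-0.5, 14.5) slices to a regular 32-gon of circumradius 6.601 (√(r²−h²) with h=3.56 from center) (area = (32/2)·6.601²·sin(360°/32) = 136.02 mm²); the r=7 sphere at (4, 12.5) contributes a regular 32-gon of circumradius √(7²−2.56²) = 6.515 (area = (32/2)·6.515²·sin(360°/32) = 132.49 mm²); Subtracting the remaining from the first: starting from the cone (253.09 mm²), the r=7.5 sphere at (-0.5, 14.5) partially overlaps it — only the 3.89 mm² overlap (of its 136.02 mm²) is removed, clipping the outline; the r=7 sphere at (4, 12.5) partially overlaps it — only the 10.09 mm² overlap (of its 132.49 mm²) is removed, clipping the outline — area = 239.10 mm². Checking containment: at z = 2.56 the cross-section extends beyond the z = 1.28 cross-section by about 4.35 mm².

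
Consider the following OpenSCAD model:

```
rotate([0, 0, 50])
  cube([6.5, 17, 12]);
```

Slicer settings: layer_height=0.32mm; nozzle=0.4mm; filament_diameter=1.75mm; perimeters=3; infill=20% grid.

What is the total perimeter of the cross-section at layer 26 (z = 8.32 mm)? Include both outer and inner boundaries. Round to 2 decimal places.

47.00 mm

At z = 8.32 mm: the cube (footprint 6.5×17) is included at this height (perimeter 47.00 mm); (rotated 50° about Z; rotation is an isometry so areas/perimeters/island counts are preserved). Overall, the cross-section is a single solid region. Total boundary length (outer) = 47.00 mm.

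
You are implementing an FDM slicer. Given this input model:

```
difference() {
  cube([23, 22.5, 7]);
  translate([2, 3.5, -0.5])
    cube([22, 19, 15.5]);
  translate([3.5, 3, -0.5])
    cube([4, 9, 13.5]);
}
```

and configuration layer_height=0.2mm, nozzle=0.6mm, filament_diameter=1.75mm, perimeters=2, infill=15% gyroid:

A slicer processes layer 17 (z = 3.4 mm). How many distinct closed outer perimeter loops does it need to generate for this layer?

At z = 3.4 mm: the 23×22.5 cube contributes its full rectangle; the cube at (2, 3.5) is present — its section is the full 22×19 rectangle; the 4×9 cube at (3.5, 3) contributes its full rectangle; Subtracting the remaining from the first: starting from the 23×22.5 cube, the 22×19 cube at (2, 3.5) partially overlaps it — only the 399.00 mm² overlap (of its 418.00 mm²) is removed, clipping the outline; the 4×9 cube at (3.5, 3) partially overlaps it — only the 2.00 mm² overlap (of its 36.00 mm²) is removed, clipping the outline — 1 connected region. The result has 1 disconnected region.

1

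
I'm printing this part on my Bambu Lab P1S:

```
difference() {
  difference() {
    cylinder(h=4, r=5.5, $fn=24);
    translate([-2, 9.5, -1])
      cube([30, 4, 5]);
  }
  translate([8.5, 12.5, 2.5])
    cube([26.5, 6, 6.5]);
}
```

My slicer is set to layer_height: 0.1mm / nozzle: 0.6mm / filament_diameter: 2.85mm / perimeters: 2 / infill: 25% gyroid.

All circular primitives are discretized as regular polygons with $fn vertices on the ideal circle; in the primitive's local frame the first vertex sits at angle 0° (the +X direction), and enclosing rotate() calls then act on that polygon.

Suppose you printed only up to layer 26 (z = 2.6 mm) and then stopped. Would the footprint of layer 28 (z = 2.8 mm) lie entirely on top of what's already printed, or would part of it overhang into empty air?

entirely on top

Compare the two slices. At z = 2.6: the r=5.5 cylinder gives a regular 24-gon of circumradius 5.5 (constant along its height) (area = (24/2)·5.500²·sin(360°/24) = 93.95 mm²); the cube at (-2, 9.5) (footprint 30×4) is included at this height (area 120.00 mm²); Taking the first minus the rest: starting from the r=5.5 cylinder (93.95 mm²), the 30×4 cube at (-2, 9.5) misses the remaining region (no effect) — area = 93.95 mm²; the cube at (8.5, 12.5) (footprint 26.5×6) is included at this height (area 159.00 mm²); After the difference (first − rest): starting from that combined region (93.95 mm²), the 26.5×6 cube at (8.5, 12.5) misses the remaining region (no effect) — area = 93.95 mm². At z = 2.8: the r=5.5 cylinder contributes a regular 24-gon of circumradius 5.5 (area = (24/2)·5.500²·sin(360°/24) = 93.95 mm²); the cube at (-2, 9.5) (footprint 30×4) is included at this height (area 120.00 mm²); After the difference (first − rest): starting from the r=5.5 cylinder (93.95 mm²), the 30×4 cube at (-2, 9.5) misses the remaining region (no effect) — area = 93.95 mm²; the cube at (8.5, 12.5) (footprint 26.5×6) is included at this height (area 159.00 mm²); Subtracting the remaining from the first: starting from that combined region (93.95 mm²), the 26.5×6 cube at (8.5, 12.5) misses the remaining region (no effect) — area = 93.95 mm². Checking containment: the cross-section at z = 2.8 is a subset of the cross-section at z = 2.6.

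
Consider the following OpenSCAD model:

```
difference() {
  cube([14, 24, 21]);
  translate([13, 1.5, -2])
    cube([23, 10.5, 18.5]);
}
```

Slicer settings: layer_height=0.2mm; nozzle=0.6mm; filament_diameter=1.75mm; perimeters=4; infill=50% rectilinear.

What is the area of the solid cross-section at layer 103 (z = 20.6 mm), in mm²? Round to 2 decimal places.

336.00 mm²

At z = 20.6 mm: the cube is present — its section is the full 14×24 rectangle (area 336.00 mm²); the cube at (13, 1.5) is absent (z outside [-2, 16.5]); Subtracting the remaining from the first: none of the subtracted shapes is present at this height, so the 14×24 cube is unchanged — area = 336.00 mm². Overall, the cross-section is a single solid region. Net area = 336.00 mm².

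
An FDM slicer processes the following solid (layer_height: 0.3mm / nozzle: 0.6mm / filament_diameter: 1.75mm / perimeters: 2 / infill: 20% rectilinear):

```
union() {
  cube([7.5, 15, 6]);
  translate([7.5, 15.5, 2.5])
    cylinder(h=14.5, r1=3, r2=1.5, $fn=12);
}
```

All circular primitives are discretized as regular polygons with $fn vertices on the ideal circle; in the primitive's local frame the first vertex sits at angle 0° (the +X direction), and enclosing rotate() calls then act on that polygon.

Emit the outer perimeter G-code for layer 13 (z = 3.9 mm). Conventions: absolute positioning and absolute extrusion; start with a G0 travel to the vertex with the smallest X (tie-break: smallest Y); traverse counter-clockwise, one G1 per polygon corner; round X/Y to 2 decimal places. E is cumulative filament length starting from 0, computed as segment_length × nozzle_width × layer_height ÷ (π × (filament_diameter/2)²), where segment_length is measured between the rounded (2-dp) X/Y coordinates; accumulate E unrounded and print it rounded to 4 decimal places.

At z = 3.9 mm: the 7.5×15 cube contributes its full rectangle; the cone at (7.5, 15.5) (r1=3→r2=1.5) has section circumradius 2.855 here — a regular 12-gon; Taking the union: the regions partially overlap (shared area 4.72 mm²), so overlapping operands fuse into one piece — 1 connected region. The outline is a single polygon with 14 vertices. Extrusion per mm of travel: 0.6 × 0.3 / (π × 0.875²) = 0.074835. Accumulating E over each segment gives final E = 4.0220.

G0 X0.00 Y0.00 Z3.90
G1 X7.50 Y0.00 E0.5613
G1 X7.50 Y12.64 E1.5072
G1 X8.93 Y13.03 E1.6181
G1 X9.97 Y14.07 E1.7282
G1 X10.36 Y15.50 E1.8391
G1 X9.97 Y16.93 E1.9500
G1 X8.93 Y17.97 E2.0601
G1 X7.50 Y18.36 E2.1710
G1 X6.07 Y17.97 E2.2819
G1 X5.03 Y16.93 E2.3920
G1 X4.64 Y15.50 E2.5029
G1 X4.78 Y15.00 E2.5418
G1 X0.00 Y15.00 E2.8995
G1 X0.00 Y0.00 E4.0220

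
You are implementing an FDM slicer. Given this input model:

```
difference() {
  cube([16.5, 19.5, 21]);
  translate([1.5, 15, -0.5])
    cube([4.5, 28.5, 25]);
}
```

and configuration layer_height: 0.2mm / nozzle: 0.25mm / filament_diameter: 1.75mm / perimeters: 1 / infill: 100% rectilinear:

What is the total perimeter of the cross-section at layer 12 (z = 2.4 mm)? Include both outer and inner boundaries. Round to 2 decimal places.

At z = 2.4 mm: the cube is present — its section is the full 16.5×19.5 rectangle (perimeter 72.00 mm); the cube at (1.5, 15) (footprint 4.5×28.5) is included at this height (perimeter 66.00 mm); After the difference (first − rest): starting from the 16.5×19.5 cube, the 4.5×28.5 cube at (1.5, 15) partially overlaps it — only the 20.25 mm² overlap (of its 128.25 mm²) is removed, clipping the outline — boundary = 81.00 mm. Overall, the cross-section is a single solid region. Total boundary length (outer) = 81.00 mm.

81.00 mm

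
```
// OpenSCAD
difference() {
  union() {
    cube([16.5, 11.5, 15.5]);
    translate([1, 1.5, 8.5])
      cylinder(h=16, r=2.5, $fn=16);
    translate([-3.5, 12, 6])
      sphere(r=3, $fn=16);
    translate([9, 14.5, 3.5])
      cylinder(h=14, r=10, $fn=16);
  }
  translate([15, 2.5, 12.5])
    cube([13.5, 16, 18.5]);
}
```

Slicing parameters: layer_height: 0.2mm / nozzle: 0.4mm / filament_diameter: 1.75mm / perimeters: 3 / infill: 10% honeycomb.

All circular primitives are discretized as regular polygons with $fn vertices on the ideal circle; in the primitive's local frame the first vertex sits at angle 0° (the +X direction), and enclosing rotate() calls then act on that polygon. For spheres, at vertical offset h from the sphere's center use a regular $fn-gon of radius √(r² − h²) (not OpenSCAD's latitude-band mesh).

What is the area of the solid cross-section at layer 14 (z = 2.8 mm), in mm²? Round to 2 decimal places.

189.75 mm²

At z = 2.8 mm: the 16.5×11.5 cube contributes its full rectangle (area 189.75 mm²); the cylinder at (1, 1.5) is not intersected at this z (z outside [8.5, 24.5]); the sphere at (-3.5, 12) does not reach this height (|z−center|=3.200 > r=3); the cylinder at (9, 14.5) is not intersected at this z (z outside [3.5, 17.5]); Combining (union): only the 16.5×11.5 cube is present, so the union is just that shape — area = 189.75 mm²; the cube at (15, 2.5) is not intersected at this z (z outside [12.5, 31]); Subtracting the remaining from the first: none of the subtracted shapes is present at this height, so the result so far is unchanged — area = 189.75 mm². Overall, the cross-section is a single solid region. Net area = 189.75 mm².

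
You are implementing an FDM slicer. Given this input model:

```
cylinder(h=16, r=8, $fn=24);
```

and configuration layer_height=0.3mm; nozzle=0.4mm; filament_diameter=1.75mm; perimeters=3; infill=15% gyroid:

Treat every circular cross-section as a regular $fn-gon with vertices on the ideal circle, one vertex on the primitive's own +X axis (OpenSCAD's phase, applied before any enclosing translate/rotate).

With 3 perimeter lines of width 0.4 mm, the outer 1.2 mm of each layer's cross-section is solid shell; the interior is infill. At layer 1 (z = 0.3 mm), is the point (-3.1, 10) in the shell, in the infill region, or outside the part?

outside

At z = 0.3 mm: the cylinder: section is a regular 24-gon, circumradius r=8. Overall, the cross-section is a single solid region. The nearest boundary edge runs (-2.07, 7.73)→(-4.00, 6.93); distance from the point to it = 2.49 mm. The point is not inside any of the regions above, so it lies outside the cross-section (2.49 mm from the nearest boundary).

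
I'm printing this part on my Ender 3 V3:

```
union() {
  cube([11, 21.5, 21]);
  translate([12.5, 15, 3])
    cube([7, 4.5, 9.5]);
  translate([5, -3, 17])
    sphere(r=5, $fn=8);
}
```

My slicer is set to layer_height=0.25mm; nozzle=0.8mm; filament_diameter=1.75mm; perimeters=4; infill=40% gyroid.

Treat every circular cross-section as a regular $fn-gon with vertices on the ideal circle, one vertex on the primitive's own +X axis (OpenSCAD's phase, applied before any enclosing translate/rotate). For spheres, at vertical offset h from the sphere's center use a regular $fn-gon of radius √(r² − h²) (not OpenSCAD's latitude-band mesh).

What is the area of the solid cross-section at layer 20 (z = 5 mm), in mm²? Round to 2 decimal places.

At z = 5 mm: the 11×21.5 cube contributes its full rectangle (area 236.50 mm²); the 7×4.5 cube at (12.5, 15) contributes its full rectangle (area 31.50 mm²); the sphere at (5, -3) is absent (|z−center|=12.000 > r=5); Merging all regions: the 2 present regions are separate (no shared area or edge), so areas and boundary lengths simply add and each stays a separate island — area = 268.00 mm². Overall, the cross-section has 2 separate islands. Net area = 268.00 mm².

268.00 mm²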